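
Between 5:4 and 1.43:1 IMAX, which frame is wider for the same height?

1.43:1 IMAX

5:4 = 1.25 and 1.43; 1.43 > 1.25.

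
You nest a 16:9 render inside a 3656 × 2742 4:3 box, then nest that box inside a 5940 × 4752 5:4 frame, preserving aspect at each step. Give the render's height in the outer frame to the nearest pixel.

First fit — 16:9 into 3656×2742 spans the width: 3656.00 × 2056.50.
4:3 in 5940×4752: fills the width, so the intermediate becomes 5940.00 × 4455.00 — a scale of ×1.6247.
So the render's height is 2056.50 × 1.6247 ≈ 3341.25.

3341 px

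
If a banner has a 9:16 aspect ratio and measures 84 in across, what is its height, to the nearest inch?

149 in

At 9:16, 84 / 9 × 16 ≈ 149.33.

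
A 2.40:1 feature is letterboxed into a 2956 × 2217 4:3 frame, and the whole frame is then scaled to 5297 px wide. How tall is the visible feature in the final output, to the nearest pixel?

2207 px

At 2956×2217 the feature is width-limited, so height = 2956 / 2.400 ≈ 1231.67 px.
Scaling 2956 → 5297 is ×1.7919, so the height becomes 1231.67 × 1.7919 ≈ 2207.08 px.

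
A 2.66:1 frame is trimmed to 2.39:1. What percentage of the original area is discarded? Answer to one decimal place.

2.39:1 is narrower than 2.66:1, so the crop keeps the full height and trims the width.
(2.390)/(2.660) ≈ 0.898 of the area survives, leaving 10.15% discarded.

10.2%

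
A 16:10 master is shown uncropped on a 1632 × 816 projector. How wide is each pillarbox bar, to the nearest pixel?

163 px

16:10 is narrower than Univisium 2:1, so it spans the full height.
That makes the image 1305.60 px wide (816 × 16/10).
Black = 1632 − 1305.60 = 326.40 px, or 163.20 per bar.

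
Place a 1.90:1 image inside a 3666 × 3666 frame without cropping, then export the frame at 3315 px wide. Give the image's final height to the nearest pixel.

In the 3666×3666 frame the image fills the width: height = 3666 / 1.900 ≈ 1929.47 px.
The frame scales by 3315/3666 = 0.9043; 1929.47 × 0.9043 ≈ 1744.74 px.

1745 px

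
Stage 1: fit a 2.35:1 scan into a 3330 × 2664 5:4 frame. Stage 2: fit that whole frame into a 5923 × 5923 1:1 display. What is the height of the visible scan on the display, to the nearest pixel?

2520 px

First fit — 2.35:1 into 3330×2664 spans the width: 3330.00 × 1417.02.
5:4 in 5923×5923: fills the width, so the intermediate becomes 5923.00 × 4738.40 — a scale of ×1.7787.
So the scan's height is 1417.02 × 1.7787 ≈ 2520.43.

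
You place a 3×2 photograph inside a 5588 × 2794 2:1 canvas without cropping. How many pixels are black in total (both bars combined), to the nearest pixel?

3×2 (1.500) < 2:1 (2.000), so the photograph fills the height.
The photograph is 2794 × 3/2 ≈ 4191.0000 px wide.
Leftover width: 5588 − 4191.0000 = 1397.0000 px.
That's 1397.0000 × 2794 ≈ 3903218 black pixels.

3903218 pixels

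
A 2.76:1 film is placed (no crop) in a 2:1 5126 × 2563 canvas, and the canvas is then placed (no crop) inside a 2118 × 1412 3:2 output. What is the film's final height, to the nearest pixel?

767 px

First fit — 2.76:1 into 5126×2563 spans the width: 5126.00 × 1857.25.
Second fit — the 2:1 canvas into 2118×1412 spans the width: 2118.00 × 1059.00 (×0.4132 from 5126×2563).
Applying the same ×0.4132: 1857.25 → 767.39.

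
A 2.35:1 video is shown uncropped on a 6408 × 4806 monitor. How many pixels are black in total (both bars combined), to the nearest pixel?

13323459 pixels

2.35:1 (2.350) > 4×3 (1.333), so the video fills the width.
That makes the image 2726.8085 px tall (6408 / 2.350).
Leftover height: 4806 − 2726.8085 = 2079.1915 px.
Bar area = 2079.1915 × 6408 ≈ 13323459 px.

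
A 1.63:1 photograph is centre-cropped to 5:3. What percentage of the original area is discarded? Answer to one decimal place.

2.2%

5:3 is wider than 1.63:1, so the crop keeps the full width and trims the height.
Fraction kept = (1.630)/(1.667) ≈ 97.80%, so 2.20% is lost.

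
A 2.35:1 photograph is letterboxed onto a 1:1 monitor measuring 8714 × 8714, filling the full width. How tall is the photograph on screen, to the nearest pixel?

Content height = 8714 / 2.350 ≈ 3708.09 px.

3708 px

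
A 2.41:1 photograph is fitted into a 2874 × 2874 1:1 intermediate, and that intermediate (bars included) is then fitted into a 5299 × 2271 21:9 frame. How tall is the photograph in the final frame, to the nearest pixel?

Inside the 2874×2874 canvas the photograph is width-limited at 2874.00 × 1192.53.
The 1:1 canvas is height-limited in 5299×2271, giving 2271.00 × 2271.00; scale factor 0.7902.
The photograph scales with it: height 1192.53 × 0.7902 ≈ 942.32.

942 px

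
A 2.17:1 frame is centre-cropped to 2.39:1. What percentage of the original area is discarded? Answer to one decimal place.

9.2%

Going from 2.17:1 to 2.39:1 means cutting height while keeping width.
Area ratio = (2.170)/(2.390) = 90.79%; the remaining 9.21% is cropped out.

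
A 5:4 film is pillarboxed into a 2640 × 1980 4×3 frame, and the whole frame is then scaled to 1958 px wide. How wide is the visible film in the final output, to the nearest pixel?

In the 2640×1980 frame the film fills the height: width = 1980 × 5/4 ≈ 2475.00 px.
Scaling 2640 → 1958 is ×0.7417, so the width becomes 2475.00 × 0.7417 ≈ 1835.62 px.

1836 px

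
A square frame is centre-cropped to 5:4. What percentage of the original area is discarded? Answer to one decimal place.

20.0%

The width stays; only height is cut (since 5:4 is wider than square).
(1.000)/(1.250) ≈ 0.800 of the area survives, leaving 20.00% discarded.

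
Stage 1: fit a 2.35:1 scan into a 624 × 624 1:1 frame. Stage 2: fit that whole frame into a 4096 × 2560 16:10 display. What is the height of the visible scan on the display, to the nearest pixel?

1089 px

Inside the 624×624 canvas the scan is width-limited at 624.00 × 265.53.
The 1:1 canvas is height-limited in 4096×2560, giving 2560.00 × 2560.00; scale factor 4.1026.
The scan scales with it: height 265.53 × 4.1026 ≈ 1089.36.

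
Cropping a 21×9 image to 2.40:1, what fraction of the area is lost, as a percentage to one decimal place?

2.40:1 is wider than 21×9, so the crop keeps the full width and trims the height.
Area ratio = (2.333)/(2.400) = 97.22%; the remaining 2.78% is cropped out.

2.8%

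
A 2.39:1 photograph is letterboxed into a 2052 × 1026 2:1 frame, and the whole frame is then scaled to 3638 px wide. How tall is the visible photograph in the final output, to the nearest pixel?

1522 px

Fitted into 2052×1026, the photograph spans the width; its height is 2052 / 2.390 ≈ 858.58 px.
Scaling 2052 → 3638 is ×1.7729, so the height becomes 858.58 × 1.7729 ≈ 1522.18 px.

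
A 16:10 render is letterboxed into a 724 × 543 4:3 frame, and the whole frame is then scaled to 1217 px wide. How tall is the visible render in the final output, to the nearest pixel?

In the 724×543 frame the render fills the width: height = 724 × 10/16 ≈ 452.50 px.
Resizing to 1217 px wide multiplies everything by 1.6809: 452.50 → 760.62 px.

761 px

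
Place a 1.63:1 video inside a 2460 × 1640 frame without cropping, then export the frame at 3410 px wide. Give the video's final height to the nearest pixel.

In the 2460×1640 frame the video fills the width: height = 2460 / 1.630 ≈ 1509.20 px.
The frame scales by 3410/2460 = 1.3862; 1509.20 × 1.3862 ≈ 2092.02 px.

2092 px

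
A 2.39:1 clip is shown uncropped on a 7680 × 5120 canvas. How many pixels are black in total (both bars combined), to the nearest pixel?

14642772 pixels

2.39:1 is wider than 3:2, so it spans the full width.
That makes the image 3213.3891 px tall (7680 / 2.390).
Black = 5120 − 3213.3891 = 1906.6109 px.
That's 1906.6109 × 7680 ≈ 14642772 black pixels.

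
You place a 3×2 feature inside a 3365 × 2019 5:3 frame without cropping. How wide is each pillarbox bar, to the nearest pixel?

168 px

Since 1.500 < 1.667, the feature is height-limited.
The feature is 2019 × 3/2 ≈ 3028.50 px wide.
Black = 3365 − 3028.50 = 336.50 px, or 168.25 per bar.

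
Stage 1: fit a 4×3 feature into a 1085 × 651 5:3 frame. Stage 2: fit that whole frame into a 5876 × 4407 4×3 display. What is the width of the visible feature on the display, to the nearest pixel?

Inside the 1085×651 canvas the feature is height-limited at 868.00 × 651.00.
Second fit — the 5:3 canvas into 5876×4407 spans the width: 5876.00 × 3525.60 (×5.4157 from 1085×651).
Applying the same ×5.4157: 868.00 → 4700.80.

4701 px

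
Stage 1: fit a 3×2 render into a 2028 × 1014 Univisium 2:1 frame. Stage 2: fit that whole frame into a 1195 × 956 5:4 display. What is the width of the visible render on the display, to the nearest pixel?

896 px

First fit — 3×2 into 2028×1014 spans the height: 1521.00 × 1014.00.
The Univisium 2:1 canvas is width-limited in 1195×956, giving 1195.00 × 597.50; scale factor 0.5893.
So the render's width is 1521.00 × 0.5893 ≈ 896.25.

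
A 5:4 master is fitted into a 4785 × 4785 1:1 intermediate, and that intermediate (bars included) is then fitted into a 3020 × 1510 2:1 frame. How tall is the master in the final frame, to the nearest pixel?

1208 px

Inside the 4785×4785 canvas the master is width-limited at 4785.00 × 3828.00.
Second fit — the 1:1 canvas into 3020×1510 spans the height: 1510.00 × 1510.00 (×0.3156 from 4785×4785).
Applying the same ×0.3156: 3828.00 → 1208.00.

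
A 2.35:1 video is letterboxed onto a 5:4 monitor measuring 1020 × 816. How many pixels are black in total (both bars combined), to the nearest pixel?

2.35:1 is wider than 5:4, so it spans the full width.
Content height = 1020 / 2.350 ≈ 434.0426 px.
816 − 434.0426 = 381.9574 px of bars.
Across the 1020-px span: 381.9574 × 1020 ≈ 389597 px.

389597 pixels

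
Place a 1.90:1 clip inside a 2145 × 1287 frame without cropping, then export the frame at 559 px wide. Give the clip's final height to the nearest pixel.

Fitted into 2145×1287, the clip spans the width; its height is 2145 / 1.900 ≈ 1128.95 px.
Scaling 2145 → 559 is ×0.2606, so the height becomes 1128.95 × 0.2606 ≈ 294.21 px.

294 px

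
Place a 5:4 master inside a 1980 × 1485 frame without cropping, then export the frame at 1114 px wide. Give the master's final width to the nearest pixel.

1044 px

In the 1980×1485 frame the master fills the height: width = 1485 × 5/4 ≈ 1856.25 px.
Scaling 1980 → 1114 is ×0.5626, so the width becomes 1856.25 × 0.5626 ≈ 1044.38 px.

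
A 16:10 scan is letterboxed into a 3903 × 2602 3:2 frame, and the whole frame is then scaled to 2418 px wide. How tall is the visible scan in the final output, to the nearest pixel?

1511 px

Fitted into 3903×2602, the scan spans the width; its height is 3903 × 10/16 ≈ 2439.38 px.
Scaling 3903 → 2418 is ×0.6195, so the height becomes 2439.38 × 0.6195 ≈ 1511.25 px.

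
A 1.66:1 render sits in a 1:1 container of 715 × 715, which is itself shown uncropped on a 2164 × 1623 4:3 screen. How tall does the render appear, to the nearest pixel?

First fit — 1.66:1 into 715×715 spans the width: 715.00 × 430.72.
1:1 in 2164×1623: fills the height, so the intermediate becomes 1623.00 × 1623.00 — a scale of ×2.2699.
Applying the same ×2.2699: 430.72 → 977.71.

978 px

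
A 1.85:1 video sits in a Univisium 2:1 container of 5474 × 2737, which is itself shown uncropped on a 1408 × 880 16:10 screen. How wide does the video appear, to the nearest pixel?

1302 px

Inside the 5474×2737 canvas the video is height-limited at 5063.45 × 2737.00.
Second fit — the Univisium 2:1 canvas into 1408×880 spans the width: 1408.00 × 704.00 (×0.2572 from 5474×2737).
So the video's width is 5063.45 × 0.2572 ≈ 1302.40.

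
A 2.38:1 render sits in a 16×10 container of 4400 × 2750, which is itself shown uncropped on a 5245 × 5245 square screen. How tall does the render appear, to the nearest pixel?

2204 px

Inside the 4400×2750 canvas the render is width-limited at 4400.00 × 1848.74.
Second fit — the 16×10 canvas into 5245×5245 spans the width: 5245.00 × 3278.12 (×1.1920 from 4400×2750).
Applying the same ×1.1920: 1848.74 → 2203.78.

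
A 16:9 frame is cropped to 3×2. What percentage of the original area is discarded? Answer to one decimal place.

15.6%

3×2 is narrower than 16:9, so the crop keeps the full height and trims the width.
Fraction kept = (1.500)/(1.778) ≈ 84.38%, so 15.62% is lost.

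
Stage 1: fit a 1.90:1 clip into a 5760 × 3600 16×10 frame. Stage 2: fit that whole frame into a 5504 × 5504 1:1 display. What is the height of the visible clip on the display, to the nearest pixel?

2897 px

1.90:1 in 5760×3600: fills the width, so the clip is 5760.00 × 3031.58.
16×10 in 5504×5504: fills the width, so the intermediate becomes 5504.00 × 3440.00 — a scale of ×0.9556.
Applying the same ×0.9556: 3031.58 → 2896.84.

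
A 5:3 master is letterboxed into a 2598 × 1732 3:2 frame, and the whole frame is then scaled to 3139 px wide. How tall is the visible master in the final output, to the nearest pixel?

Fitted into 2598×1732, the master spans the width; its height is 2598 × 3/5 ≈ 1558.80 px.
Resizing to 3139 px wide multiplies everything by 1.2082: 1558.80 → 1883.40 px.

1883 px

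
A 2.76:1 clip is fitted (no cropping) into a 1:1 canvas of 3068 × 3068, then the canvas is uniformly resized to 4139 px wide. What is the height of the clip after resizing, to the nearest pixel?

1500 px

In the 3068×3068 frame the clip fills the width: height = 3068 / 2.760 ≈ 1111.59 px.
Resizing to 4139 px wide multiplies everything by 1.3491: 1111.59 → 1499.64 px.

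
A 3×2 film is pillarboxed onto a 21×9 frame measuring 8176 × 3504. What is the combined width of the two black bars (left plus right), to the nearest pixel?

Since 1.500 < 2.333, the film is height-limited.
The film is 3504 × 3/2 ≈ 5256.00 px wide.
8176 − 5256.00 = 2920.00 px of bars.

2920 px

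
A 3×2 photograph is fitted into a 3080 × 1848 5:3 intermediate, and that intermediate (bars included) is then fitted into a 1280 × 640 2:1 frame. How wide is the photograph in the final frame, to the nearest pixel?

First fit — 3×2 into 3080×1848 spans the height: 2772.00 × 1848.00.
5:3 in 1280×640: fills the height, so the intermediate becomes 1066.67 × 640.00 — a scale of ×0.3463.
So the photograph's width is 2772.00 × 0.3463 ≈ 960.00.

960 px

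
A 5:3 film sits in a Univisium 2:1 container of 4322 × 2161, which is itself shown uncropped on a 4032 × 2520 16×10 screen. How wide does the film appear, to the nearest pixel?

5:3 in 4322×2161: fills the height, so the film is 3601.67 × 2161.00.
Second fit — the Univisium 2:1 canvas into 4032×2520 spans the width: 4032.00 × 2016.00 (×0.9329 from 4322×2161).
The film scales with it: width 3601.67 × 0.9329 ≈ 3360.00.

3360 px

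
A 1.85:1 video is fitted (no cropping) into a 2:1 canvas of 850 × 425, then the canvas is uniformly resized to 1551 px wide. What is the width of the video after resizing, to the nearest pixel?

Fitted into 850×425, the video spans the height; its width is 425 × 1.850 ≈ 786.25 px.
Resizing to 1551 px wide multiplies everything by 1.8247: 786.25 → 1434.67 px.

1435 px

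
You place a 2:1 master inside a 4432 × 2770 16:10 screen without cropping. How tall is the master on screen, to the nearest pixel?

2:1 is wider than 16:10, so it spans the full width.
That makes the image 2216.00 px tall (4432 × 1/2).

2216 px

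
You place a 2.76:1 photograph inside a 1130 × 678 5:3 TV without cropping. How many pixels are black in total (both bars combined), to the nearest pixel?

Since 2.760 > 1.667, the photograph is width-limited.
That makes the image 409.4203 px tall (1130 / 2.760).
Black = 678 − 409.4203 = 268.5797 px.
Across the 1130-px span: 268.5797 × 1130 ≈ 303495 px.

303495 pixels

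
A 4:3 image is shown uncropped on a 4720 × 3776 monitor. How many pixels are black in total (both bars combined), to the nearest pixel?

1113920 pixels

Since 1.333 > 1.250, the image is width-limited.
The image is 4720 × 3/4 ≈ 3540.0000 px tall.
Black = 3776 − 3540.0000 = 236.0000 px.
Bar area = 236.0000 × 4720 ≈ 1113920 px.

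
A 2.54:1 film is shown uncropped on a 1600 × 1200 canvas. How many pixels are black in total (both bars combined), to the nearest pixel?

912126 pixels

Since 2.540 > 1.333, the film is width-limited.
That makes the image 629.9213 px tall (1600 / 2.540).
Black = 1200 − 629.9213 = 570.0787 px.
Across the 1600-px span: 570.0787 × 1600 ≈ 912126 px.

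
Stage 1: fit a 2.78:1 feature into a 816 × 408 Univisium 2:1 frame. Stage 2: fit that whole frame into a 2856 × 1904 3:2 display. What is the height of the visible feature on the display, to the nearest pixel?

First fit — 2.78:1 into 816×408 spans the width: 816.00 × 293.53.
Univisium 2:1 in 2856×1904: fills the width, so the intermediate becomes 2856.00 × 1428.00 — a scale of ×3.5000.
So the feature's height is 293.53 × 3.5000 ≈ 1027.34.

1027 px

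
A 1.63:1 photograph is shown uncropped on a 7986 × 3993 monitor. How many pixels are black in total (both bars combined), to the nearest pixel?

1.63:1 (1.630) < 2:1 (2.000), so the photograph fills the height.
That makes the image 6508.5900 px wide (3993 × 1.630).
7986 − 6508.5900 = 1477.4100 px of bars.
Bar area = 1477.4100 × 3993 ≈ 5899298 px.

5899298 pixels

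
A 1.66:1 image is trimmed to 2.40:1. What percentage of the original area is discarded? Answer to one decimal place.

Going from 1.66:1 to 2.40:1 means cutting height while keeping width.
Fraction kept = (1.660)/(2.400) ≈ 69.17%, so 30.83% is lost.

30.8%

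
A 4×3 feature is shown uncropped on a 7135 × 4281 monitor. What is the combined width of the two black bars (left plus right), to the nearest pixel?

1427 px

Since 1.333 < 1.667, the feature is height-limited.
That makes the image 5708.00 px wide (4281 × 4/3).
Black = 7135 − 5708.00 = 1427.00 px.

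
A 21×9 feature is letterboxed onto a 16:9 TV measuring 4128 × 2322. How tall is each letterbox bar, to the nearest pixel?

276 px

21×9 (2.333) > 16:9 (1.778), so the feature fills the width.
The feature is 4128 × 9/21 ≈ 1769.14 px tall.
Black = 2322 − 1769.14 = 552.86 px, or 276.43 per bar.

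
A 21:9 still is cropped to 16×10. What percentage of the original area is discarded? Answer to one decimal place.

31.4%

The height stays; only width is cut (since 16×10 is narrower than 21:9).
Fraction kept = (1.600)/(2.333) ≈ 68.57%, so 31.43% is lost.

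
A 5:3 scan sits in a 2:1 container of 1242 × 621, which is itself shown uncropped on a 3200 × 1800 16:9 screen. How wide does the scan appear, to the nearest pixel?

2667 px

5:3 in 1242×621: fills the height, so the scan is 1035.00 × 621.00.
Second fit — the 2:1 canvas into 3200×1800 spans the width: 3200.00 × 1600.00 (×2.5765 from 1242×621).
So the scan's width is 1035.00 × 2.5765 ≈ 2666.67.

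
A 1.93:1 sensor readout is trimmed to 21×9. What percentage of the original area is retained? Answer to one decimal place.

82.7%

21×9 is wider than 1.93:1, so the crop keeps the full width and trims the height.
Area ratio = (1.930)/(2.333) = 82.71% retained.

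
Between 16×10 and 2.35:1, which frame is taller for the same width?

16×10

16×10 = 1.6 and 2.35; 2.35 > 1.6. The smaller width-to-height ratio is the taller frame.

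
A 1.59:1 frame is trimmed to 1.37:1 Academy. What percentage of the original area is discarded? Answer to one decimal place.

The height stays; only width is cut (since 1.37:1 Academy is narrower than 1.59:1).
(1.370)/(1.590) ≈ 0.862 of the area survives, leaving 13.84% discarded.

13.8%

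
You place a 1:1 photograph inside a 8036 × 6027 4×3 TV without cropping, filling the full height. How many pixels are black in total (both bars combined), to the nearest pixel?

Content width = 6027 × 1/1 ≈ 6027.0000 px.
8036 − 6027.0000 = 2009.0000 px of bars.
Across the 6027-px span: 2009.0000 × 6027 ≈ 12108243 px.

12108243 pixels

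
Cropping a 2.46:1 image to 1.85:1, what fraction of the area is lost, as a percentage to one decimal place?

24.8%

The height stays; only width is cut (since 1.85:1 is narrower than 2.46:1).
Fraction kept = (1.850)/(2.460) ≈ 75.20%, so 24.80% is lost.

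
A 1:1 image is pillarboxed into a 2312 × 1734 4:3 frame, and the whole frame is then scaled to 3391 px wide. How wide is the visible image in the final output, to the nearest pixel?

2543 px

Fitted into 2312×1734, the image spans the height; its width is 1734 × 1/1 ≈ 1734.00 px.
Resizing to 3391 px wide multiplies everything by 1.4667: 1734.00 → 2543.25 px.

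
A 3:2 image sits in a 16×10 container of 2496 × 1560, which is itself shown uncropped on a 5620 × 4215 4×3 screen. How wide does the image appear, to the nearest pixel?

Inside the 2496×1560 canvas the image is height-limited at 2340.00 × 1560.00.
The 16×10 canvas is width-limited in 5620×4215, giving 5620.00 × 3512.50; scale factor 2.2516.
Applying the same ×2.2516: 2340.00 → 5268.75.

5269 px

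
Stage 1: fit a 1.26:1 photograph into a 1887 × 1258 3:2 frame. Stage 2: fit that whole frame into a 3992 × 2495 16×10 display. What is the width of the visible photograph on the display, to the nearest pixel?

First fit — 1.26:1 into 1887×1258 spans the height: 1585.08 × 1258.00.
The 3:2 canvas is height-limited in 3992×2495, giving 3742.50 × 2495.00; scale factor 1.9833.
Applying the same ×1.9833: 1585.08 → 3143.70.

3144 px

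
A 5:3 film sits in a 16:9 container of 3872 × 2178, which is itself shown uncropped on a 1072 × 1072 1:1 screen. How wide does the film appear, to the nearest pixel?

First fit — 5:3 into 3872×2178 spans the height: 3630.00 × 2178.00.
The 16:9 canvas is width-limited in 1072×1072, giving 1072.00 × 603.00; scale factor 0.2769.
Applying the same ×0.2769: 3630.00 → 1005.00.

1005 px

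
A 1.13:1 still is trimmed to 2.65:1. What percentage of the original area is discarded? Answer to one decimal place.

The width stays; only height is cut (since 2.65:1 is wider than 1.13:1).
Fraction kept = (1.130)/(2.650) ≈ 42.64%, so 57.36% is lost.

57.4%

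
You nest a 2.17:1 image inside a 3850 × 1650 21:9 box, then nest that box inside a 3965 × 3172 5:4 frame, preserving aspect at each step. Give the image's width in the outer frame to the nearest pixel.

3687 px

First fit — 2.17:1 into 3850×1650 spans the height: 3580.50 × 1650.00.
21:9 in 3965×3172: fills the width, so the intermediate becomes 3965.00 × 1699.29 — a scale of ×1.0299.
So the image's width is 3580.50 × 1.0299 ≈ 3687.45.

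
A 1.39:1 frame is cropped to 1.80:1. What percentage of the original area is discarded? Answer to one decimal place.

22.8%

Going from 1.39:1 to 1.80:1 means cutting height while keeping width.
Fraction kept = (1.390)/(1.800) ≈ 77.22%, so 22.78% is lost.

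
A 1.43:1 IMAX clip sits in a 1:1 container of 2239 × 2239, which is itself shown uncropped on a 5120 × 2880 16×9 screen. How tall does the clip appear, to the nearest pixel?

1.43:1 IMAX in 2239×2239: fills the width, so the clip is 2239.00 × 1565.73.
Second fit — the 1:1 canvas into 5120×2880 spans the height: 2880.00 × 2880.00 (×1.2863 from 2239×2239).
So the clip's height is 1565.73 × 1.2863 ≈ 2013.99.

2014 px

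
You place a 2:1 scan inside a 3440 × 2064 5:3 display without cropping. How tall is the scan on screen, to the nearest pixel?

2:1 is wider than 5:3, so it spans the full width.
Content height = 3440 × 1/2 ≈ 1720.00 px.

1720 px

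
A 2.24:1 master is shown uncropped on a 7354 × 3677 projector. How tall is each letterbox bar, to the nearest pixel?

197 px

2.24:1 is wider than 2:1, so it spans the full width.
Content height = 7354 / 2.240 ≈ 3283.04 px.
Leftover height: 3677 − 3283.04 = 393.96 px → 196.98 each side.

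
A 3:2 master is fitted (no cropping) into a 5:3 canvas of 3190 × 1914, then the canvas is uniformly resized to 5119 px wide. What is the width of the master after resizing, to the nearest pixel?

Fitted into 3190×1914, the master spans the height; its width is 1914 × 3/2 ≈ 2871.00 px.
Scaling 3190 → 5119 is ×1.6047, so the width becomes 2871.00 × 1.6047 ≈ 4607.10 px.

4607 px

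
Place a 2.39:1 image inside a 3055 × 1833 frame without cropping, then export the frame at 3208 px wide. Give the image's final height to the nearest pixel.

At 3055×1833 the image is width-limited, so height = 3055 / 2.390 ≈ 1278.24 px.
Resizing to 3208 px wide multiplies everything by 1.0501: 1278.24 → 1342.26 px.

1342 px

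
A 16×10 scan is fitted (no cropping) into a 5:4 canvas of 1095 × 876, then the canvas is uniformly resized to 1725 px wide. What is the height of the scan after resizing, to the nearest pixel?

Fitted into 1095×876, the scan spans the width; its height is 1095 × 10/16 ≈ 684.38 px.
Resizing to 1725 px wide multiplies everything by 1.5753: 684.38 → 1078.12 px.

1078 px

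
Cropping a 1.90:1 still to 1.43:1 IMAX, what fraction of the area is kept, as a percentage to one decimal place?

Going from 1.90:1 to 1.43:1 IMAX means cutting width while keeping height.
Fraction kept = (1.430)/(1.900) ≈ 75.26%.

75.3%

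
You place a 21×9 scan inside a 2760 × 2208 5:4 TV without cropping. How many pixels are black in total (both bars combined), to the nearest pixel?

2829394 pixels

21×9 (2.333) > 5:4 (1.250), so the scan fills the width.
The scan is 2760 × 9/21 ≈ 1182.8571 px tall.
Leftover height: 2208 − 1182.8571 = 1025.1429 px.
Bar area = 1025.1429 × 2760 ≈ 2829394 px.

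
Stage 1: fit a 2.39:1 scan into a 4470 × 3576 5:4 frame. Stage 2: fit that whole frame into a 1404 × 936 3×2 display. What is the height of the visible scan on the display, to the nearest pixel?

Inside the 4470×3576 canvas the scan is width-limited at 4470.00 × 1870.29.
The 5:4 canvas is height-limited in 1404×936, giving 1170.00 × 936.00; scale factor 0.2617.
Applying the same ×0.2617: 1870.29 → 489.54.

490 px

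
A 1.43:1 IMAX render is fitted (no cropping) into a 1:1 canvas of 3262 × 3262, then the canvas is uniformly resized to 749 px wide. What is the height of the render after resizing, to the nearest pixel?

524 px

At 3262×3262 the render is width-limited, so height = 3262 / 1.430 ≈ 2281.12 px.
The frame scales by 749/3262 = 0.2296; 2281.12 × 0.2296 ≈ 523.78 px.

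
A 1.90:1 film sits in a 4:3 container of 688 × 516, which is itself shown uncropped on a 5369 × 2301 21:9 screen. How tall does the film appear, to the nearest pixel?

1615 px

Inside the 688×516 canvas the film is width-limited at 688.00 × 362.11.
Second fit — the 4:3 canvas into 5369×2301 spans the height: 3068.00 × 2301.00 (×4.4593 from 688×516).
Applying the same ×4.4593: 362.11 → 1614.74.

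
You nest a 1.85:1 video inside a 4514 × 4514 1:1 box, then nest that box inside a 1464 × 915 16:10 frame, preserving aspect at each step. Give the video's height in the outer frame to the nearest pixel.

495 px

Inside the 4514×4514 canvas the video is width-limited at 4514.00 × 2440.00.
1:1 in 1464×915: fills the height, so the intermediate becomes 915.00 × 915.00 — a scale of ×0.2027.
Applying the same ×0.2027: 2440.00 → 494.59.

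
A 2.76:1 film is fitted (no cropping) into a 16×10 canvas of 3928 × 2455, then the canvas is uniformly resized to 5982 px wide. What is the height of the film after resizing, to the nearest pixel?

2167 px

In the 3928×2455 frame the film fills the width: height = 3928 / 2.760 ≈ 1423.19 px.
Resizing to 5982 px wide multiplies everything by 1.5229: 1423.19 → 2167.39 px.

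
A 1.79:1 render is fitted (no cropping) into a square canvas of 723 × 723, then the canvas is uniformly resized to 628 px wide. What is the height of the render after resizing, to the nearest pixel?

At 723×723 the render is width-limited, so height = 723 / 1.790 ≈ 403.91 px.
The frame scales by 628/723 = 0.8686; 403.91 × 0.8686 ≈ 350.84 px.

351 px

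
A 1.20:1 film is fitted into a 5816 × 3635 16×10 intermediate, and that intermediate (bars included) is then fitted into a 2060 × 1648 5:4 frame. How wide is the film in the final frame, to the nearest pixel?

First fit — 1.20:1 into 5816×3635 spans the height: 4362.00 × 3635.00.
Second fit — the 16×10 canvas into 2060×1648 spans the width: 2060.00 × 1287.50 (×0.3542 from 5816×3635).
The film scales with it: width 4362.00 × 0.3542 ≈ 1545.00.

1545 px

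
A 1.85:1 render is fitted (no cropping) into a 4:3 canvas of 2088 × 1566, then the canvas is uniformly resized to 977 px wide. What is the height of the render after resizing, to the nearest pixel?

Fitted into 2088×1566, the render spans the width; its height is 2088 / 1.850 ≈ 1128.65 px.
Resizing to 977 px wide multiplies everything by 0.4679: 1128.65 → 528.11 px.

528 px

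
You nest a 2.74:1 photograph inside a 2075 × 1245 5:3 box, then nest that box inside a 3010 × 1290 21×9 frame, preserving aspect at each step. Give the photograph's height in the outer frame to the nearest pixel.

2.74:1 in 2075×1245: fills the width, so the photograph is 2075.00 × 757.30.
Second fit — the 5:3 canvas into 3010×1290 spans the height: 2150.00 × 1290.00 (×1.0361 from 2075×1245).
Applying the same ×1.0361: 757.30 → 784.67.

785 px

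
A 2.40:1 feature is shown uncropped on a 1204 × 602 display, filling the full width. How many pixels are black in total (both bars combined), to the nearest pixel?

120801 pixels

The feature is 1204 / 2.400 ≈ 501.6667 px tall.
602 − 501.6667 = 100.3333 px of bars.
Across the 1204-px span: 100.3333 × 1204 ≈ 120801 px.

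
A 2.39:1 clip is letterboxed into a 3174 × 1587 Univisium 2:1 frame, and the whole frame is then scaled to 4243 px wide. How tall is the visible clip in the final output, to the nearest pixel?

At 3174×1587 the clip is width-limited, so height = 3174 / 2.390 ≈ 1328.03 px.
Scaling 3174 → 4243 is ×1.3368, so the height becomes 1328.03 × 1.3368 ≈ 1775.31 px.

1775 px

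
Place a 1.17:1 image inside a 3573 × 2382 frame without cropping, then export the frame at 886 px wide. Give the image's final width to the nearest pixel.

691 px

Fitted into 3573×2382, the image spans the height; its width is 2382 × 1.170 ≈ 2786.94 px.
Resizing to 886 px wide multiplies everything by 0.2480: 2786.94 → 691.08 px.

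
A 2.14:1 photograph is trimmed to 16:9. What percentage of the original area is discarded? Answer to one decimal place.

16.9%

16:9 is narrower than 2.14:1, so the crop keeps the full height and trims the width.
Area ratio = (1.778)/(2.140) = 83.07%; the remaining 16.93% is cropped out.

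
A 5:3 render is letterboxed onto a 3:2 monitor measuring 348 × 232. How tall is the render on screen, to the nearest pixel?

209 px

5:3 (1.667) > 3:2 (1.500), so the render fills the width.
Content height = 348 × 3/5 ≈ 208.80 px.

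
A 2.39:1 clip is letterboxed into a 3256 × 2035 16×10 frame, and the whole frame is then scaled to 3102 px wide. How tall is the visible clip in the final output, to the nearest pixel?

1298 px

Fitted into 3256×2035, the clip spans the width; its height is 3256 / 2.390 ≈ 1362.34 px.
The frame scales by 3102/3256 = 0.9527; 1362.34 × 0.9527 ≈ 1297.91 px.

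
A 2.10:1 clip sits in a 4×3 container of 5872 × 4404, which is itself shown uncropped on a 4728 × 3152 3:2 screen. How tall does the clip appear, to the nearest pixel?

2001 px

2.10:1 in 5872×4404: fills the width, so the clip is 5872.00 × 2796.19.
The 4×3 canvas is height-limited in 4728×3152, giving 4202.67 × 3152.00; scale factor 0.7157.
The clip scales with it: height 2796.19 × 0.7157 ≈ 2001.27.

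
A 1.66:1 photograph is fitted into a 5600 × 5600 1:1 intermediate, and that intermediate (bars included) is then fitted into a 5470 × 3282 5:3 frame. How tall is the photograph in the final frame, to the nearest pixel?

1977 px

1.66:1 in 5600×5600: fills the width, so the photograph is 5600.00 × 3373.49.
Second fit — the 1:1 canvas into 5470×3282 spans the height: 3282.00 × 3282.00 (×0.5861 from 5600×5600).
So the photograph's height is 3373.49 × 0.5861 ≈ 1977.11.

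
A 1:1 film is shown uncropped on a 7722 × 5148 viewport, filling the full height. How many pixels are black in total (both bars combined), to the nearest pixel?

That makes the image 5148.0000 px wide (5148 × 1/1).
Black = 7722 − 5148.0000 = 2574.0000 px.
Across the 5148-px span: 2574.0000 × 5148 ≈ 13250952 px.

13250952 pixels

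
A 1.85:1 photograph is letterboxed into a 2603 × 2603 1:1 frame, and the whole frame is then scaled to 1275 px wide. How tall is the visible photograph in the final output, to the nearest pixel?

689 px

Fitted into 2603×2603, the photograph spans the width; its height is 2603 / 1.850 ≈ 1407.03 px.
Resizing to 1275 px wide multiplies everything by 0.4898: 1407.03 → 689.19 px.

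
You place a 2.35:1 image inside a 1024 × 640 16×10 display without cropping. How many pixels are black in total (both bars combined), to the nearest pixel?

209157 pixels

2.35:1 is wider than 16×10, so it spans the full width.
That makes the image 435.7447 px tall (1024 / 2.350).
640 − 435.7447 = 204.2553 px of bars.
That's 204.2553 × 1024 ≈ 209157 black pixels.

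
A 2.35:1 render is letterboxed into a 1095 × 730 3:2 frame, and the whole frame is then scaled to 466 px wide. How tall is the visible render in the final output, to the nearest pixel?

198 px

At 1095×730 the render is width-limited, so height = 1095 / 2.350 ≈ 465.96 px.
Scaling 1095 → 466 is ×0.4256, so the height becomes 465.96 × 0.4256 ≈ 198.30 px.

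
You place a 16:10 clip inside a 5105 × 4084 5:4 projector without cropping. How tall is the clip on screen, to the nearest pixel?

Since 1.600 > 1.250, the clip is width-limited.
Content height = 5105 × 10/16 ≈ 3190.62 px.

3191 px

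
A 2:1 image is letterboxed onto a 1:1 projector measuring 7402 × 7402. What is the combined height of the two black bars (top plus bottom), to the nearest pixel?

2:1 (2.000) > 1:1 (1.000), so the image fills the width.
Content height = 7402 × 1/2 ≈ 3701.00 px.
Black = 7402 − 3701.00 = 3701.00 px.

3701 px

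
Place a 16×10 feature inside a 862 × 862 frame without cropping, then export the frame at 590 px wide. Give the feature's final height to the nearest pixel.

Fitted into 862×862, the feature spans the width; its height is 862 × 10/16 ≈ 538.75 px.
Resizing to 590 px wide multiplies everything by 0.6845: 538.75 → 368.75 px.

369 px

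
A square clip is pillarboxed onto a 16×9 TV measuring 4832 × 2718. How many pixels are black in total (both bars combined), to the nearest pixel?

5745852 pixels

Since 1.000 < 1.778, the clip is height-limited.
That makes the image 2718.0000 px wide (2718 × 1/1).
Black = 4832 − 2718.0000 = 2114.0000 px.
Bar area = 2114.0000 × 2718 ≈ 5745852 px.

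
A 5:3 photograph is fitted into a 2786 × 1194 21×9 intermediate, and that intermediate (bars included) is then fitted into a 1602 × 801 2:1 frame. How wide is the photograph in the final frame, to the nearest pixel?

1144 px

Inside the 2786×1194 canvas the photograph is height-limited at 1990.00 × 1194.00.
21×9 in 1602×801: fills the width, so the intermediate becomes 1602.00 × 686.57 — a scale of ×0.5750.
The photograph scales with it: width 1990.00 × 0.5750 ≈ 1144.29.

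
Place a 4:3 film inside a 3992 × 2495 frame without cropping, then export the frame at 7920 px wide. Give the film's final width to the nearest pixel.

6600 px

At 3992×2495 the film is height-limited, so width = 2495 × 4/3 ≈ 3326.67 px.
Resizing to 7920 px wide multiplies everything by 1.9840: 3326.67 → 6600.00 px.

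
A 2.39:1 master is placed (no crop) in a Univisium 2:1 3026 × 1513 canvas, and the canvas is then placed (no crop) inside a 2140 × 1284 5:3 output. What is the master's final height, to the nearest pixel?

2.39:1 in 3026×1513: fills the width, so the master is 3026.00 × 1266.11.
Second fit — the Univisium 2:1 canvas into 2140×1284 spans the width: 2140.00 × 1070.00 (×0.7072 from 3026×1513).
So the master's height is 1266.11 × 0.7072 ≈ 895.40.

895 px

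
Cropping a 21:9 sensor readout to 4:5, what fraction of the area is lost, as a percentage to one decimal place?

Going from 21:9 to 4:5 means cutting width while keeping height.
Area ratio = (0.800)/(2.333) = 34.29%; the remaining 65.71% is cropped out.

65.7%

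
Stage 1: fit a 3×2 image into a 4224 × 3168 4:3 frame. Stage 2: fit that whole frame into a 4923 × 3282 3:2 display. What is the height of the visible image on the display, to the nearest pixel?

2917 px

3×2 in 4224×3168: fills the width, so the image is 4224.00 × 2816.00.
4:3 in 4923×3282: fills the height, so the intermediate becomes 4376.00 × 3282.00 — a scale of ×1.0360.
The image scales with it: height 2816.00 × 1.0360 ≈ 2917.33.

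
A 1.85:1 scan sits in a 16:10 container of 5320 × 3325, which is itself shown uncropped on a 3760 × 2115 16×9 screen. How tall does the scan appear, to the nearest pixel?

1829 px

Inside the 5320×3325 canvas the scan is width-limited at 5320.00 × 2875.68.
The 16:10 canvas is height-limited in 3760×2115, giving 3384.00 × 2115.00; scale factor 0.6361.
Applying the same ×0.6361: 2875.68 → 1829.19.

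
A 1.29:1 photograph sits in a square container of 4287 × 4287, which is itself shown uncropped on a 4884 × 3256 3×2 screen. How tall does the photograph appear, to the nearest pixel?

2524 px

First fit — 1.29:1 into 4287×4287 spans the width: 4287.00 × 3323.26.
The square canvas is height-limited in 4884×3256, giving 3256.00 × 3256.00; scale factor 0.7595.
So the photograph's height is 3323.26 × 0.7595 ≈ 2524.03.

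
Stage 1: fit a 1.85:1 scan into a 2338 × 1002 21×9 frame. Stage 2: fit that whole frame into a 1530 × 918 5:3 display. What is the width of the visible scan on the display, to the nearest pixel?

1213 px

First fit — 1.85:1 into 2338×1002 spans the height: 1853.70 × 1002.00.
Second fit — the 21×9 canvas into 1530×918 spans the width: 1530.00 × 655.71 (×0.6544 from 2338×1002).
Applying the same ×0.6544: 1853.70 → 1213.07.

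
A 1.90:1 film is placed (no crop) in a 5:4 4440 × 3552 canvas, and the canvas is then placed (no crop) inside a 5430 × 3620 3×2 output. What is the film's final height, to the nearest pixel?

2382 px

1.90:1 in 4440×3552: fills the width, so the film is 4440.00 × 2336.84.
Second fit — the 5:4 canvas into 5430×3620 spans the height: 4525.00 × 3620.00 (×1.0191 from 4440×3552).
So the film's height is 2336.84 × 1.0191 ≈ 2381.58.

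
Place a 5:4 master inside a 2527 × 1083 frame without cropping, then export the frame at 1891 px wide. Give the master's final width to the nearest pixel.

1013 px

In the 2527×1083 frame the master fills the height: width = 1083 × 5/4 ≈ 1353.75 px.
Scaling 2527 → 1891 is ×0.7483, so the width becomes 1353.75 × 0.7483 ≈ 1013.04 px.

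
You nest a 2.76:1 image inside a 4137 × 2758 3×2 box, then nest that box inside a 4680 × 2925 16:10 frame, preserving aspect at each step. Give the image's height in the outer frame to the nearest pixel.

2.76:1 in 4137×2758: fills the width, so the image is 4137.00 × 1498.91.
The 3×2 canvas is height-limited in 4680×2925, giving 4387.50 × 2925.00; scale factor 1.0606.
Applying the same ×1.0606: 1498.91 → 1589.67.

1590 px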